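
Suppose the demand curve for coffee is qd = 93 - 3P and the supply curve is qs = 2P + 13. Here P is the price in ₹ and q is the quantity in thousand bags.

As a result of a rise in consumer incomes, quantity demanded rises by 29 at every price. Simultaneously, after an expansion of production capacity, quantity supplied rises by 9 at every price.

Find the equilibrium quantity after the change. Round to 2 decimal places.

Before the shock: 93 - 3P = 2P + 13 ⇒ 80 = 5P ⇒ P = 16, q = 45.
After the shift, demand is qd = 122 - 3P and supply is qs = 2P + 22.
New equilibrium: 122 - 3P = 2P + 22 ⇒ 100 = 5P ⇒ P = 20, q = 62.

62.00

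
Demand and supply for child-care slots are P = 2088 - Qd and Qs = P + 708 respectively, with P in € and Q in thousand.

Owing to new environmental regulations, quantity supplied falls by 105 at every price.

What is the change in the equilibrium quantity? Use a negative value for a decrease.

Initially, 2088 - P = P + 708, so 1380 = 2P and P = 690, Q = 1398.
With the change applied: demand Qd = 2088 - P, supply Qs = P + 603.
Setting them equal: 2088 - P = P + 603 → 1485 = 2P, so P = 742.5 and Q = 1345.5.
ΔQ = 1345.5 − 1398 = -52.5.

-52.5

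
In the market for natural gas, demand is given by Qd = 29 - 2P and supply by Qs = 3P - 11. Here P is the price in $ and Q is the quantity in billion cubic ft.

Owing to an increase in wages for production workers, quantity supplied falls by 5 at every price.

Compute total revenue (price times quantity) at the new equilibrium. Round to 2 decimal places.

Initially, 29 - 2P = 3P - 11, so 40 = 5P and P = 8, Q = 13.
The shock moves the curves to Qd = 29 - 2P and Qs = 3P - 16.
Setting them equal: 29 - 2P = 3P - 16 → 45 = 5P, so P = 9 and Q = 11.
New expenditure = 9 × 11 = 99.00.

99.00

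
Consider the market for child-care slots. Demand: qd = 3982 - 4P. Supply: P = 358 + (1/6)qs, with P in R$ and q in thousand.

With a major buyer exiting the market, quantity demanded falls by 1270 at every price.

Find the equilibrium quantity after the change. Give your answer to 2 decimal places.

768.00

Solve the original market: 3982 - 4P = 6P - 2148, hence P = 613 and q = 1530.
The shock moves the curves to qd = 2712 - 4P and qs = 6P - 2148.
Setting them equal: 2712 - 4P = 6P - 2148 → 4860 = 10P, so P = 486 and q = 768.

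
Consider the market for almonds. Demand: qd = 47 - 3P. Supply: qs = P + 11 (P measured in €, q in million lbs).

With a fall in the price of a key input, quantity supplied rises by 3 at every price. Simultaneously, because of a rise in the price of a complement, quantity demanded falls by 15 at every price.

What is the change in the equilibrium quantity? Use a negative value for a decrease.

-1.5

Original equilibrium: 47 - 3P = P + 11 gives 36 = 4P, so P = 9 and q = 20.
With the change applied: demand qd = 32 - 3P, supply qs = P + 14.
Equate the new curves: 32 - 3P = P + 14, giving 18 = 4P, P = 4.5, q = 18.5.
Δq = 18.5 − 20 = -1.5.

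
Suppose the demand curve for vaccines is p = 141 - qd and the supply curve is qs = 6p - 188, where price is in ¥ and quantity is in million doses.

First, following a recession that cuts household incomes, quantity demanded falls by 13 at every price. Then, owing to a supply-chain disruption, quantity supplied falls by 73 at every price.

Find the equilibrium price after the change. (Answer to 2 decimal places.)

Initially, 141 - p = 6p - 188, so 329 = 7p and p = 47, q = 94.
The new curves are qd = 128 - p (demand) and qs = 6p - 261 (supply).
Equate the new curves: 128 - p = 6p - 261, giving 389 = 7p, p = 389/7 ≈ 55.5714, q = 507/7 ≈ 72.4286.

55.57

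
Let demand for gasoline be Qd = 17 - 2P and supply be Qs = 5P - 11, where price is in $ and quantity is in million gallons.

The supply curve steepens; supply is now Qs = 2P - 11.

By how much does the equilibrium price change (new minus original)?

+3

Initially, 17 - 2P = 5P - 11, so 28 = 7P and P = 4, Q = 9.
With the change applied: demand Qd = 17 - 2P, supply Qs = 2P - 11.
Clearing the new market: 17 - 2P = 2P - 11, so P = 7 and Q = 3.
ΔP = 7 − 4 = +3.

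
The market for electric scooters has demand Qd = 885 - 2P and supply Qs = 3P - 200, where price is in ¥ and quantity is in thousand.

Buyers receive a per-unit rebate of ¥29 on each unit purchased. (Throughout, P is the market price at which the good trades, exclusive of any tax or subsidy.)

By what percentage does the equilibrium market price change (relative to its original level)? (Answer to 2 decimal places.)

Initially, 885 - 2P = 3P - 200, so 1085 = 5P and P = 217, Q = 451.
Since buyers' out-of-pocket price is the market price minus the rebate, the effective demand curve becomes Qd = 943 - 2P.
Clearing the new market: 943 - 2P = 3P - 200, so P = 228.6 and Q = 485.8.
%ΔP = (228.6 − 217) / 217 × 100 = +5.35%.

+5.35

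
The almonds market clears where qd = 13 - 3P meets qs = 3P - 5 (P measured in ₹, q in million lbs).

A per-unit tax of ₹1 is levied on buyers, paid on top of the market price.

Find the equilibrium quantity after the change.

2.5

Solve the original market: 13 - 3P = 3P - 5, hence P = 3 and q = 4.
Since buyers pay the price plus the tax, the effective demand curve becomes qd = 10 - 3P.
Clearing the new market: 10 - 3P = 3P - 5, so P = 2.5 and q = 2.5.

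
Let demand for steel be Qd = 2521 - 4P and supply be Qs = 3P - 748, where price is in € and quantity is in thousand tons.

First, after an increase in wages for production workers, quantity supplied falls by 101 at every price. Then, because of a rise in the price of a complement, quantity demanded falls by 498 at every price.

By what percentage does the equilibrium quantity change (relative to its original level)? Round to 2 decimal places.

Solve the original market: 2521 - 4P = 3P - 748, hence P = 467 and Q = 653.
The new curves are Qd = 2023 - 4P (demand) and Qs = 3P - 849 (supply).
New equilibrium: 2023 - 4P = 3P - 849 ⇒ 2872 = 7P ⇒ P = 2872/7 ≈ 410.2857, Q = 2673/7 ≈ 381.8571.
%ΔQ = (381.8571 − 653) / 653 × 100 = -41.52%.

-41.52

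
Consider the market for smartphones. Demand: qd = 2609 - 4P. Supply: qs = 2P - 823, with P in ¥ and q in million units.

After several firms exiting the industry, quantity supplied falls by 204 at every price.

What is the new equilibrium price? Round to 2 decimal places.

606.00

Solve the original market: 2609 - 4P = 2P - 823, hence P = 572 and q = 321.
After the shift, demand is qd = 2609 - 4P and supply is qs = 2P - 1027.
Setting them equal: 2609 - 4P = 2P - 1027 → 3636 = 6P, so P = 606 and q = 185.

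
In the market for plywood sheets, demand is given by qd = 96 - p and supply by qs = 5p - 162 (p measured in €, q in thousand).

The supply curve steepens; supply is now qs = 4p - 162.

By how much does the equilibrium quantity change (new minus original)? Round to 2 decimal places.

Before the shock: 96 - p = 5p - 162 ⇒ 258 = 6p ⇒ p = 43, q = 53.
After the shift, demand is qd = 96 - p and supply is qs = 4p - 162.
Setting them equal: 96 - p = 4p - 162 → 258 = 5p, so p = 51.6 and q = 44.4.
Δq = 44.4 − 53 = -8.60.

-8.60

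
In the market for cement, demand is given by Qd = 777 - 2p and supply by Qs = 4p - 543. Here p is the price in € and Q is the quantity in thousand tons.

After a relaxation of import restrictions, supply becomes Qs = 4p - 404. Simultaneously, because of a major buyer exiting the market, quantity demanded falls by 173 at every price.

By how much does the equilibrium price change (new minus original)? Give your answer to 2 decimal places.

-52.00

Original equilibrium: 777 - 2p = 4p - 543 gives 1320 = 6p, so p = 220 and Q = 337.
With the change applied: demand Qd = 604 - 2p, supply Qs = 4p - 404.
Clearing the new market: 604 - 2p = 4p - 404, so p = 168 and Q = 268.
Δp = 168 − 220 = -52.00.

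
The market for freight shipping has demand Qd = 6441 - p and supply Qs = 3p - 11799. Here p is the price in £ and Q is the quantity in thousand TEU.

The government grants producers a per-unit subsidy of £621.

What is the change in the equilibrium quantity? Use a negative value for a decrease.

+465.75

Initially, 6441 - p = 3p - 11799, so 18240 = 4p and p = 4560, Q = 1881.
Since sellers receive the price plus the subsidy, the effective supply curve becomes Qs = 3p - 9936.
Clearing the new market: 6441 - p = 3p - 9936, so p = 4094.25 and Q = 2346.75.
ΔQ = 2346.75 − 1881 = +465.75.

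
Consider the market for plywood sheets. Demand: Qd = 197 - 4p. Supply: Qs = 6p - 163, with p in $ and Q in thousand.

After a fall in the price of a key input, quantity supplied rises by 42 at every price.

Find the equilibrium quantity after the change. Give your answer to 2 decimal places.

69.80

Solve the original market: 197 - 4p = 6p - 163, hence p = 36 and Q = 53.
The shock moves the curves to Qd = 197 - 4p and Qs = 6p - 121.
Setting them equal: 197 - 4p = 6p - 121 → 318 = 10p, so p = 31.8 and Q = 69.8.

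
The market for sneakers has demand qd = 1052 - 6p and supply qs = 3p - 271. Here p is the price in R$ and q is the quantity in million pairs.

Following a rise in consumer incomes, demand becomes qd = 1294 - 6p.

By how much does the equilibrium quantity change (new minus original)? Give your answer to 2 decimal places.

+80.67

Solve the original market: 1052 - 6p = 3p - 271, hence p = 147 and q = 170.
After the shift, demand is qd = 1294 - 6p and supply is qs = 3p - 271.
Equate the new curves: 1294 - 6p = 3p - 271, giving 1565 = 9p, p = 1565/9 ≈ 173.8889, q = 752/3 ≈ 250.6667.
Δq = 250.6667 − 170 = +80.67.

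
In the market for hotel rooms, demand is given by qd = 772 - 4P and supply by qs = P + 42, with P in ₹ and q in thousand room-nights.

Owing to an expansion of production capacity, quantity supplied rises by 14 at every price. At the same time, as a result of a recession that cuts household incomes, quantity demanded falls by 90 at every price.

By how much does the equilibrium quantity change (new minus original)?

Original equilibrium: 772 - 4P = P + 42 gives 730 = 5P, so P = 146 and q = 188.
With the change applied: demand qd = 682 - 4P, supply qs = P + 56.
Clearing the new market: 682 - 4P = P + 56, so P = 125.2 and q = 181.2.
Δq = 181.2 − 188 = -6.8.

-6.8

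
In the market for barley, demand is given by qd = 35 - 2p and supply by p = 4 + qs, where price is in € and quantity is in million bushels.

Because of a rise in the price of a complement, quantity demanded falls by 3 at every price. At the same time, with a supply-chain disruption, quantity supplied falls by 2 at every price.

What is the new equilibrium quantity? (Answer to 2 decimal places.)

6.67

Solve the original market: 35 - 2p = p - 4, hence p = 13 and q = 9.
The new curves are qd = 32 - 2p (demand) and qs = p - 6 (supply).
New equilibrium: 32 - 2p = p - 6 ⇒ 38 = 3p ⇒ p = 38/3 ≈ 12.6667, q = 20/3 ≈ 6.6667.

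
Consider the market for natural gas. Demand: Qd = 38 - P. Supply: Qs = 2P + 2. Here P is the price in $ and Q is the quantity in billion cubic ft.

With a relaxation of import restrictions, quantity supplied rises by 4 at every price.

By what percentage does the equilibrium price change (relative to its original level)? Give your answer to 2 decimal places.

-11.11

Original equilibrium: 38 - P = 2P + 2 gives 36 = 3P, so P = 12 and Q = 26.
The new curves are Qd = 38 - P (demand) and Qs = 2P + 6 (supply).
Clearing the new market: 38 - P = 2P + 6, so P = 32/3 ≈ 10.6667 and Q = 82/3 ≈ 27.3333.
%ΔP = (10.6667 − 12) / 12 × 100 = -11.11%.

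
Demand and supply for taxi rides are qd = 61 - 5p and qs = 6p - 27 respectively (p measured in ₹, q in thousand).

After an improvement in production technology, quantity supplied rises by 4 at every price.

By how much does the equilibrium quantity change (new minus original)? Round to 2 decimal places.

Before the shock: 61 - 5p = 6p - 27 ⇒ 88 = 11p ⇒ p = 8, q = 21.
With the change applied: demand qd = 61 - 5p, supply qs = 6p - 23.
Setting them equal: 61 - 5p = 6p - 23 → 84 = 11p, so p = 84/11 ≈ 7.6364 and q = 251/11 ≈ 22.8182.
Δq = 22.8182 − 21 = +1.82.

+1.82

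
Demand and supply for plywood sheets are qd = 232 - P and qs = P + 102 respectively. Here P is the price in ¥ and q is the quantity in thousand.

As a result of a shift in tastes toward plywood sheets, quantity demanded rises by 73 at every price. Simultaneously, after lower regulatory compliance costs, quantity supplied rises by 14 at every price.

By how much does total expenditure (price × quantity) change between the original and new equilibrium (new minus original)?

Solve the original market: 232 - P = P + 102, hence P = 65 and q = 167.
The shock moves the curves to qd = 305 - P and qs = P + 116.
Equate the new curves: 305 - P = P + 116, giving 189 = 2P, P = 94.5, q = 210.5.
Expenditure moves from 65×167 = 10855 to 94.5×210.5 = 19892.25; change = +9037.25.

+9037.25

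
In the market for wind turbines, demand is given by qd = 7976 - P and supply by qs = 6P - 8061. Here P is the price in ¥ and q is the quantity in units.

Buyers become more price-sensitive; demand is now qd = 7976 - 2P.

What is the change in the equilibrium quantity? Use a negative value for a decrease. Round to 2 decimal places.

-1718.25

Before the shock: 7976 - P = 6P - 8061 ⇒ 16037 = 7P ⇒ P = 2291, q = 5685.
The shock moves the curves to qd = 7976 - 2P and qs = 6P - 8061.
Equate the new curves: 7976 - 2P = 6P - 8061, giving 16037 = 8P, P = 2004.625, q = 3966.75.
Δq = 3966.75 − 5685 = -1718.25.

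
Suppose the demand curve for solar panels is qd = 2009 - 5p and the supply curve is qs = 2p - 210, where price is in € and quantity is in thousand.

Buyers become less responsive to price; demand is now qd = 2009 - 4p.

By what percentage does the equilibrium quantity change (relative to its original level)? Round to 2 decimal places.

+24.92

Solve the original market: 2009 - 5p = 2p - 210, hence p = 317 and q = 424.
The shock moves the curves to qd = 2009 - 4p and qs = 2p - 210.
New equilibrium: 2009 - 4p = 2p - 210 ⇒ 2219 = 6p ⇒ p = 2219/6 ≈ 369.8333, q = 1589/3 ≈ 529.6667.
%Δq = (529.6667 − 424) / 424 × 100 = +24.92%.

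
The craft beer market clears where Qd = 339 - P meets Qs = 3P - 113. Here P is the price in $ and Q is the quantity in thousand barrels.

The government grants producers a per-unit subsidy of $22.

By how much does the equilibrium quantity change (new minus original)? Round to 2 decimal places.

Solve the original market: 339 - P = 3P - 113, hence P = 113 and Q = 226.
Since sellers receive the price plus the subsidy, the effective supply curve becomes Qs = 3P - 47.
Clearing the new market: 339 - P = 3P - 47, so P = 96.5 and Q = 242.5.
ΔQ = 242.5 − 226 = +16.50.

+16.50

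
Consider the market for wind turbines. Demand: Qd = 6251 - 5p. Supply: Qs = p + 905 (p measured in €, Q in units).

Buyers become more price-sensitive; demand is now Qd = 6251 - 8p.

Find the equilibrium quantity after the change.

1499

Solve the original market: 6251 - 5p = p + 905, hence p = 891 and Q = 1796.
The new curves are Qd = 6251 - 8p (demand) and Qs = p + 905 (supply).
New equilibrium: 6251 - 8p = p + 905 ⇒ 5346 = 9p ⇒ p = 594, Q = 1499.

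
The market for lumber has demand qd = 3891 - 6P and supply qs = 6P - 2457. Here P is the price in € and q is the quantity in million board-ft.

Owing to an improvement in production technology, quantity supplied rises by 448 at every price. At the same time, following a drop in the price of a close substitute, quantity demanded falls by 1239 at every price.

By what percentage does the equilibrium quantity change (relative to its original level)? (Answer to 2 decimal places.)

Solve the original market: 3891 - 6P = 6P - 2457, hence P = 529 and q = 717.
With the change applied: demand qd = 2652 - 6P, supply qs = 6P - 2009.
Clearing the new market: 2652 - 6P = 6P - 2009, so P = 4661/12 ≈ 388.4167 and q = 321.5.
%Δq = (321.5 − 717) / 717 × 100 = -55.16%.

-55.16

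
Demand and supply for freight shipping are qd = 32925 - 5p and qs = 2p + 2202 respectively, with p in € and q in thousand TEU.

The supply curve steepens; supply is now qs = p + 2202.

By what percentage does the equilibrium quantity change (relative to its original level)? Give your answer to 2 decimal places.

-33.31

Solve the original market: 32925 - 5p = 2p + 2202, hence p = 4389 and q = 10980.
After the shift, demand is qd = 32925 - 5p and supply is qs = p + 2202.
Clearing the new market: 32925 - 5p = p + 2202, so p = 5120.5 and q = 7322.5.
%Δq = (7322.5 − 10980) / 10980 × 100 = -33.31%.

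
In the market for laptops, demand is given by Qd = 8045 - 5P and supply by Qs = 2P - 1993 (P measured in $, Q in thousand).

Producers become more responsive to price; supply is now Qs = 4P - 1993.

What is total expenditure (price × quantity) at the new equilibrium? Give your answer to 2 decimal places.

Solve the original market: 8045 - 5P = 2P - 1993, hence P = 1434 and Q = 875.
The new curves are Qd = 8045 - 5P (demand) and Qs = 4P - 1993 (supply).
Equate the new curves: 8045 - 5P = 4P - 1993, giving 10038 = 9P, P = 3346/3 ≈ 1115.3333, Q = 7405/3 ≈ 2468.3333.
New expenditure = 1115.3333 × 2468.3333 = 2753014.44.

2753014.44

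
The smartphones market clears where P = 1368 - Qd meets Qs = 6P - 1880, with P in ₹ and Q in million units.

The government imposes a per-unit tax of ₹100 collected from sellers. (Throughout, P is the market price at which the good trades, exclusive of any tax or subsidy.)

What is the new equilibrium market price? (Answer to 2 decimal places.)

549.71

Solve the original market: 1368 - P = 6P - 1880, hence P = 464 and Q = 904.
Since sellers keep the price net of the tax, the effective supply curve becomes Qs = 6P - 2480.
Setting them equal: 1368 - P = 6P - 2480 → 3848 = 7P, so P = 3848/7 ≈ 549.7143 and Q = 5728/7 ≈ 818.2857.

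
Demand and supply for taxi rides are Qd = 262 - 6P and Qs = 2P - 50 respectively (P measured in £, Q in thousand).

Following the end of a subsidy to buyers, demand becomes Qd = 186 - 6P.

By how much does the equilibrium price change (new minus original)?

Solve the original market: 262 - 6P = 2P - 50, hence P = 39 and Q = 28.
With the change applied: demand Qd = 186 - 6P, supply Qs = 2P - 50.
Setting them equal: 186 - 6P = 2P - 50 → 236 = 8P, so P = 29.5 and Q = 9.
ΔP = 29.5 − 39 = -9.5.

-9.5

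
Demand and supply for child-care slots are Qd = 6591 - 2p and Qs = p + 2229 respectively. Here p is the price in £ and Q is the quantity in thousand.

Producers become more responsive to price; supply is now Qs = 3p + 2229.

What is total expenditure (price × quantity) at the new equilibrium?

4227824.88

Before the shock: 6591 - 2p = p + 2229 ⇒ 4362 = 3p ⇒ p = 1454, Q = 3683.
With the change applied: demand Qd = 6591 - 2p, supply Qs = 3p + 2229.
Clearing the new market: 6591 - 2p = 3p + 2229, so p = 872.4 and Q = 4846.2.
New expenditure = 872.4 × 4846.2 = 4227824.88.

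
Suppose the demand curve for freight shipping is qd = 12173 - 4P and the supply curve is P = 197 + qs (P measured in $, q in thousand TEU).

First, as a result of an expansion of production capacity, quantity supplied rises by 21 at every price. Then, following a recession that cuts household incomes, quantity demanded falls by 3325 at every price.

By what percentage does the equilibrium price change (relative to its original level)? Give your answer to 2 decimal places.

Before the shock: 12173 - 4P = P - 197 ⇒ 12370 = 5P ⇒ P = 2474, q = 2277.
After the shift, demand is qd = 8848 - 4P and supply is qs = P - 176.
Clearing the new market: 8848 - 4P = P - 176, so P = 1804.8 and q = 1628.8.
%ΔP = (1804.8 − 2474) / 2474 × 100 = -27.05%.

-27.05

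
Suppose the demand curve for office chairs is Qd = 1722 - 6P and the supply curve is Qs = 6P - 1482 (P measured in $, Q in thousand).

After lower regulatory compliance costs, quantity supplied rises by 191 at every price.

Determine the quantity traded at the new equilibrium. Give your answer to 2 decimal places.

215.50

Before the shock: 1722 - 6P = 6P - 1482 ⇒ 3204 = 12P ⇒ P = 267, Q = 120.
The shock moves the curves to Qd = 1722 - 6P and Qs = 6P - 1291.
New equilibrium: 1722 - 6P = 6P - 1291 ⇒ 3013 = 12P ⇒ P = 3013/12 ≈ 251.0833, Q = 215.5.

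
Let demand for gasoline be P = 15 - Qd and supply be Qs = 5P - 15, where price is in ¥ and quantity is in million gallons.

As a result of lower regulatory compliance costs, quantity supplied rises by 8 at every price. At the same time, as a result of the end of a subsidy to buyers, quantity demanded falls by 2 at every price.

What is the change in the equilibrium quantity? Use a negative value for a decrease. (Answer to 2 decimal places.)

Original equilibrium: 15 - P = 5P - 15 gives 30 = 6P, so P = 5 and Q = 10.
With the change applied: demand Qd = 13 - P, supply Qs = 5P - 7.
New equilibrium: 13 - P = 5P - 7 ⇒ 20 = 6P ⇒ P = 10/3 ≈ 3.3333, Q = 29/3 ≈ 9.6667.
ΔQ = 9.6667 − 10 = -0.33.

-0.33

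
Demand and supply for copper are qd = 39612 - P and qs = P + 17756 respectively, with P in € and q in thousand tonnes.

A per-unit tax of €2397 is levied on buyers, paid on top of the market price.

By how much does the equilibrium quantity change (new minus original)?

Before the shock: 39612 - P = P + 17756 ⇒ 21856 = 2P ⇒ P = 10928, q = 28684.
Since buyers pay the price plus the tax, the effective demand curve becomes qd = 37215 - P.
Clearing the new market: 37215 - P = P + 17756, so P = 9729.5 and q = 27485.5.
Δq = 27485.5 − 28684 = -1198.5.

-1198.5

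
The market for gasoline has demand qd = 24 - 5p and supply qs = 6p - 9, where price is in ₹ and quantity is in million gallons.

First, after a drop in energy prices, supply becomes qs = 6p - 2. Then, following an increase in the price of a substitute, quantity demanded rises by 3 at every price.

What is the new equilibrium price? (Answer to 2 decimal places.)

2.64

Original equilibrium: 24 - 5p = 6p - 9 gives 33 = 11p, so p = 3 and q = 9.
The shock moves the curves to qd = 27 - 5p and qs = 6p - 2.
New equilibrium: 27 - 5p = 6p - 2 ⇒ 29 = 11p ⇒ p = 29/11 ≈ 2.6364, q = 152/11 ≈ 13.8182.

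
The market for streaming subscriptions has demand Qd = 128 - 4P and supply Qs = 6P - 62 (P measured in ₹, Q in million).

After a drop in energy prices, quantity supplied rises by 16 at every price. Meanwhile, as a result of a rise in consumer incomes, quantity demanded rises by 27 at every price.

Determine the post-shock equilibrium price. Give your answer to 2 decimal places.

Initially, 128 - 4P = 6P - 62, so 190 = 10P and P = 19, Q = 52.
After the shift, demand is Qd = 155 - 4P and supply is Qs = 6P - 46.
New equilibrium: 155 - 4P = 6P - 46 ⇒ 201 = 10P ⇒ P = 20.1, Q = 74.6.

20.10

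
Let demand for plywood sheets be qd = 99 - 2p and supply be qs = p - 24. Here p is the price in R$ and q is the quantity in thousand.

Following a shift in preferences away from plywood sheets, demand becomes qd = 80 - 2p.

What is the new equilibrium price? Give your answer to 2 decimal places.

Before the shock: 99 - 2p = p - 24 ⇒ 123 = 3p ⇒ p = 41, q = 17.
With the change applied: demand qd = 80 - 2p, supply qs = p - 24.
Setting them equal: 80 - 2p = p - 24 → 104 = 3p, so p = 104/3 ≈ 34.6667 and q = 32/3 ≈ 10.6667.

34.67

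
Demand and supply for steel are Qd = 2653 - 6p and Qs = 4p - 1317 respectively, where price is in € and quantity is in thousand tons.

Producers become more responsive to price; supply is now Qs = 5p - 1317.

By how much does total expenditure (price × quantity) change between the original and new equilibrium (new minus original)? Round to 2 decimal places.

+68372.59

Initially, 2653 - 6p = 4p - 1317, so 3970 = 10p and p = 397, Q = 271.
With the change applied: demand Qd = 2653 - 6p, supply Qs = 5p - 1317.
Setting them equal: 2653 - 6p = 5p - 1317 → 3970 = 11p, so p = 3970/11 ≈ 360.9091 and Q = 5363/11 ≈ 487.5455.
Expenditure moves from 397×271 = 107587 to 360.9091×487.5455 = 175959.5868; change = +68372.59.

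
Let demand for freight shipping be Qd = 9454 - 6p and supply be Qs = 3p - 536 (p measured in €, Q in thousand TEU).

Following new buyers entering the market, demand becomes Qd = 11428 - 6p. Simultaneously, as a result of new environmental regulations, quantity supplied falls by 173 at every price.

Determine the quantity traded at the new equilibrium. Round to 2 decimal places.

Solve the original market: 9454 - 6p = 3p - 536, hence p = 1110 and Q = 2794.
The new curves are Qd = 11428 - 6p (demand) and Qs = 3p - 709 (supply).
New equilibrium: 11428 - 6p = 3p - 709 ⇒ 12137 = 9p ⇒ p = 12137/9 ≈ 1348.5556, Q = 10010/3 ≈ 3336.6667.

3336.67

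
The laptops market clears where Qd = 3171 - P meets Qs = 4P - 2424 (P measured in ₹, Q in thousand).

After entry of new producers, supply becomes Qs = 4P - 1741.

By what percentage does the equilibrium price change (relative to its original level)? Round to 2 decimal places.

-12.21

Original equilibrium: 3171 - P = 4P - 2424 gives 5595 = 5P, so P = 1119 and Q = 2052.
The shock moves the curves to Qd = 3171 - P and Qs = 4P - 1741.
Equate the new curves: 3171 - P = 4P - 1741, giving 4912 = 5P, P = 982.4, Q = 2188.6.
%ΔP = (982.4 − 1119) / 1119 × 100 = -12.21%.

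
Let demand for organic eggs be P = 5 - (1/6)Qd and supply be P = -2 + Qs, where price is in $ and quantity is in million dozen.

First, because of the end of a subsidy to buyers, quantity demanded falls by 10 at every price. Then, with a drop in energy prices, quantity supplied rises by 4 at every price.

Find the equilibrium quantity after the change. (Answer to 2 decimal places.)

8.00

Before the shock: 30 - 6P = P + 2 ⇒ 28 = 7P ⇒ P = 4, Q = 6.
The shock moves the curves to Qd = 20 - 6P and Qs = P + 6.
Clearing the new market: 20 - 6P = P + 6, so P = 2 and Q = 8.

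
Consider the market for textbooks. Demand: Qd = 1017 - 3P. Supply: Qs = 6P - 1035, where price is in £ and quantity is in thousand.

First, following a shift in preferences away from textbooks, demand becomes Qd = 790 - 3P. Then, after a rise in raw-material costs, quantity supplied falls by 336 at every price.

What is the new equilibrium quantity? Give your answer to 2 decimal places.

69.67

Initially, 1017 - 3P = 6P - 1035, so 2052 = 9P and P = 228, Q = 333.
With the change applied: demand Qd = 790 - 3P, supply Qs = 6P - 1371.
Equate the new curves: 790 - 3P = 6P - 1371, giving 2161 = 9P, P = 2161/9 ≈ 240.1111, Q = 209/3 ≈ 69.6667.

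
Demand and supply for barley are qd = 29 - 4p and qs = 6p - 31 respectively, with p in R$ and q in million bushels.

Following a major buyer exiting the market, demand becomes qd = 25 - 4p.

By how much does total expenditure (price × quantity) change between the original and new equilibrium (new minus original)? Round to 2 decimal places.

-15.44

Solve the original market: 29 - 4p = 6p - 31, hence p = 6 and q = 5.
The shock moves the curves to qd = 25 - 4p and qs = 6p - 31.
Clearing the new market: 25 - 4p = 6p - 31, so p = 5.6 and q = 2.6.
Expenditure moves from 6×5 = 30 to 5.6×2.6 = 14.56; change = -15.44.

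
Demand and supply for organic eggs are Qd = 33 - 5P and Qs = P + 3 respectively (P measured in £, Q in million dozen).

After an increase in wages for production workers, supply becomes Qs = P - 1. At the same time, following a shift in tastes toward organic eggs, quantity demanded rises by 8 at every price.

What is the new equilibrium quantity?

6

Solve the original market: 33 - 5P = P + 3, hence P = 5 and Q = 8.
The shock moves the curves to Qd = 41 - 5P and Qs = P - 1.
Setting them equal: 41 - 5P = P - 1 → 42 = 6P, so P = 7 and Q = 6.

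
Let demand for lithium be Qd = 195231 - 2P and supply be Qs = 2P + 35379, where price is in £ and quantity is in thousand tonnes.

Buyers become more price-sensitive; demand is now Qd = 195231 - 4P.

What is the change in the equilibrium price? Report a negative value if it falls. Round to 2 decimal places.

-13321.00

Solve the original market: 195231 - 2P = 2P + 35379, hence P = 39963 and Q = 115305.
With the change applied: demand Qd = 195231 - 4P, supply Qs = 2P + 35379.
Equate the new curves: 195231 - 4P = 2P + 35379, giving 159852 = 6P, P = 26642, Q = 88663.
ΔP = 26642 − 39963 = -13321.00.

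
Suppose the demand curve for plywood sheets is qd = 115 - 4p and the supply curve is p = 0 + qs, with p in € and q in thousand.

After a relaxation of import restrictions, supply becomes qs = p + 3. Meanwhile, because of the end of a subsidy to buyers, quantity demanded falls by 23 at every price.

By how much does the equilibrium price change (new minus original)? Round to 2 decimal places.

-5.20

Original equilibrium: 115 - 4p = p gives 115 = 5p, so p = 23 and q = 23.
The shock moves the curves to qd = 92 - 4p and qs = p + 3.
Equate the new curves: 92 - 4p = p + 3, giving 89 = 5p, p = 17.8, q = 20.8.
Δp = 17.8 − 23 = -5.20.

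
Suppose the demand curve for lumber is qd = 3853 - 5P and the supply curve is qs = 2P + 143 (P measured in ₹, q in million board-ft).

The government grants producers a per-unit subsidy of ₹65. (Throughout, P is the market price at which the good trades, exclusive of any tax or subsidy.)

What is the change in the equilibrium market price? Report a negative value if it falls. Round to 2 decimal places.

-18.57

Initially, 3853 - 5P = 2P + 143, so 3710 = 7P and P = 530, q = 1203.
Since sellers receive the price plus the subsidy, the effective supply curve becomes qs = 2P + 273.
New equilibrium: 3853 - 5P = 2P + 273 ⇒ 3580 = 7P ⇒ P = 3580/7 ≈ 511.4286, q = 9071/7 ≈ 1295.8571.
ΔP = 511.4286 − 530 = -18.57.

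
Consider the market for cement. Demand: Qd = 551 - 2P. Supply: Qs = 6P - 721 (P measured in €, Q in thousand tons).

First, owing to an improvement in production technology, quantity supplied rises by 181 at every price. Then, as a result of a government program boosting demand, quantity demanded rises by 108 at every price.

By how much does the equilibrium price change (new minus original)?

-9.125

Initially, 551 - 2P = 6P - 721, so 1272 = 8P and P = 159, Q = 233.
The new curves are Qd = 659 - 2P (demand) and Qs = 6P - 540 (supply).
Setting them equal: 659 - 2P = 6P - 540 → 1199 = 8P, so P = 149.875 and Q = 359.25.
ΔP = 149.875 − 159 = -9.125.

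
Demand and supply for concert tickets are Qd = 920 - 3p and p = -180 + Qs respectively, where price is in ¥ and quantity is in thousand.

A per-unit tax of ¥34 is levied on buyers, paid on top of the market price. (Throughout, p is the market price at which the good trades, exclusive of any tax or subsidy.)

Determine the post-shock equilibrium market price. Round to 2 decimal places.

Original equilibrium: 920 - 3p = p + 180 gives 740 = 4p, so p = 185 and Q = 365.
Since buyers pay the price plus the tax, the effective demand curve becomes Qd = 818 - 3p.
Equate the new curves: 818 - 3p = p + 180, giving 638 = 4p, p = 159.5, Q = 339.5.

159.50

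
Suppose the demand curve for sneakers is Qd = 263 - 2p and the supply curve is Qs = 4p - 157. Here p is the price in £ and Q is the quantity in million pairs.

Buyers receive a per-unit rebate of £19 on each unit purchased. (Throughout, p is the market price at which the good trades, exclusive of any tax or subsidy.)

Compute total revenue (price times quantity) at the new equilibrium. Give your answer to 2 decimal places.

Original equilibrium: 263 - 2p = 4p - 157 gives 420 = 6p, so p = 70 and Q = 123.
Since buyers' out-of-pocket price is the market price minus the rebate, the effective demand curve becomes Qd = 301 - 2p.
New equilibrium: 301 - 2p = 4p - 157 ⇒ 458 = 6p ⇒ p = 229/3 ≈ 76.3333, Q = 445/3 ≈ 148.3333.
New expenditure = 76.3333 × 148.3333 = 11322.78.

11322.78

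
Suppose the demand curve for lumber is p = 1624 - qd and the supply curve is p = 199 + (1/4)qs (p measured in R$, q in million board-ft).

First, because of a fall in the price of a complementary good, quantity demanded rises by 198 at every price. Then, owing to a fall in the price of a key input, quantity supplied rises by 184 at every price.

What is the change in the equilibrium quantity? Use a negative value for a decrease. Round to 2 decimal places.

Solve the original market: 1624 - p = 4p - 796, hence p = 484 and q = 1140.
The shock moves the curves to qd = 1822 - p and qs = 4p - 612.
Equate the new curves: 1822 - p = 4p - 612, giving 2434 = 5p, p = 486.8, q = 1335.2.
Δq = 1335.2 − 1140 = +195.20.

+195.20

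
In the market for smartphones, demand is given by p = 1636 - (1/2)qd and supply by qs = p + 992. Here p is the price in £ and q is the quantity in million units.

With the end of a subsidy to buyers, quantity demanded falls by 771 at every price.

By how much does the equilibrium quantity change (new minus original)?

Original equilibrium: 3272 - 2p = p + 992 gives 2280 = 3p, so p = 760 and q = 1752.
The shock moves the curves to qd = 2501 - 2p and qs = p + 992.
Clearing the new market: 2501 - 2p = p + 992, so p = 503 and q = 1495.
Δq = 1495 − 1752 = -257.

-257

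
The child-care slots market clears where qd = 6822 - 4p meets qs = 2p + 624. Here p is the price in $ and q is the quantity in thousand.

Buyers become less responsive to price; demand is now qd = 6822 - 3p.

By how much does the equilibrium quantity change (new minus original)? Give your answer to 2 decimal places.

Solve the original market: 6822 - 4p = 2p + 624, hence p = 1033 and q = 2690.
The new curves are qd = 6822 - 3p (demand) and qs = 2p + 624 (supply).
Clearing the new market: 6822 - 3p = 2p + 624, so p = 1239.6 and q = 3103.2.
Δq = 3103.2 − 2690 = +413.20.

+413.20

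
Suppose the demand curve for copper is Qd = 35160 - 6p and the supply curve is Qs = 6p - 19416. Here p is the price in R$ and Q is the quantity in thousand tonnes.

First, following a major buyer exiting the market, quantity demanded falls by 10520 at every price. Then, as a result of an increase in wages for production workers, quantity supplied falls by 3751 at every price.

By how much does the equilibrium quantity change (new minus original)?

Before the shock: 35160 - 6p = 6p - 19416 ⇒ 54576 = 12p ⇒ p = 4548, Q = 7872.
The shock moves the curves to Qd = 24640 - 6p and Qs = 6p - 23167.
Clearing the new market: 24640 - 6p = 6p - 23167, so p = 47807/12 ≈ 3983.9167 and Q = 736.5.
ΔQ = 736.5 − 7872 = -7135.5.

-7135.5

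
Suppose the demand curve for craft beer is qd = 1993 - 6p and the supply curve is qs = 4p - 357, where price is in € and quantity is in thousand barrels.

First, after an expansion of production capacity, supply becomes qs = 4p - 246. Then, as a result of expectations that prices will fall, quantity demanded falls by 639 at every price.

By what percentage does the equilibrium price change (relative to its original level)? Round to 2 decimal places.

-31.91

Before the shock: 1993 - 6p = 4p - 357 ⇒ 2350 = 10p ⇒ p = 235, q = 583.
After the shift, demand is qd = 1354 - 6p and supply is qs = 4p - 246.
Equate the new curves: 1354 - 6p = 4p - 246, giving 1600 = 10p, p = 160, q = 394.
%Δp = (160 − 235) / 235 × 100 = -31.91%.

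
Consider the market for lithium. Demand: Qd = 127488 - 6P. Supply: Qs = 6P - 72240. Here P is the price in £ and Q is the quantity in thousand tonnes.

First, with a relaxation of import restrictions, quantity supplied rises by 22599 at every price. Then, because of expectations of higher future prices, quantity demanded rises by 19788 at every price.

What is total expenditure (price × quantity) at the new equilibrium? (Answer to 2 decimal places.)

Initially, 127488 - 6P = 6P - 72240, so 199728 = 12P and P = 16644, Q = 27624.
With the change applied: demand Qd = 147276 - 6P, supply Qs = 6P - 49641.
New equilibrium: 147276 - 6P = 6P - 49641 ⇒ 196917 = 12P ⇒ P = 16409.75, Q = 48817.5.
New expenditure = 16409.75 × 48817.5 = 801082970.63.

801082970.63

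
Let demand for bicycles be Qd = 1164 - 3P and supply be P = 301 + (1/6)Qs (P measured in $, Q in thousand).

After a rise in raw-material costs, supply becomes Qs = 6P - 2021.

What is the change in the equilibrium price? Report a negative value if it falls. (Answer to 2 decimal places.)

+23.89

Original equilibrium: 1164 - 3P = 6P - 1806 gives 2970 = 9P, so P = 330 and Q = 174.
After the shift, demand is Qd = 1164 - 3P and supply is Qs = 6P - 2021.
Clearing the new market: 1164 - 3P = 6P - 2021, so P = 3185/9 ≈ 353.8889 and Q = 307/3 ≈ 102.3333.
ΔP = 353.8889 − 330 = +23.89.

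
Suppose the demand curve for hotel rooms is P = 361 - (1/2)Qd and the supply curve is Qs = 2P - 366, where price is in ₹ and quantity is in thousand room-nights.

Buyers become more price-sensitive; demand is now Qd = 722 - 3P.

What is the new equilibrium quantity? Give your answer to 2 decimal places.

Original equilibrium: 722 - 2P = 2P - 366 gives 1088 = 4P, so P = 272 and Q = 178.
After the shift, demand is Qd = 722 - 3P and supply is Qs = 2P - 366.
New equilibrium: 722 - 3P = 2P - 366 ⇒ 1088 = 5P ⇒ P = 217.6, Q = 69.2.

69.20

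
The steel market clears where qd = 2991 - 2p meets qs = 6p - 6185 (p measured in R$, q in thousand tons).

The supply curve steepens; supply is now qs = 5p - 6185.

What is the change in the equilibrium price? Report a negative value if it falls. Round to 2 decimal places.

Before the shock: 2991 - 2p = 6p - 6185 ⇒ 9176 = 8p ⇒ p = 1147, q = 697.
After the shift, demand is qd = 2991 - 2p and supply is qs = 5p - 6185.
Setting them equal: 2991 - 2p = 5p - 6185 → 9176 = 7p, so p = 9176/7 ≈ 1310.8571 and q = 2585/7 ≈ 369.2857.
Δp = 1310.8571 − 1147 = +163.86.

+163.86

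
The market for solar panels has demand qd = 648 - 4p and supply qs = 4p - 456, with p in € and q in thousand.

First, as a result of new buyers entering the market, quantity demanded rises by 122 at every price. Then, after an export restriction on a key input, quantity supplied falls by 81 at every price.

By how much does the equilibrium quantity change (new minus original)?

+20.5

Initially, 648 - 4p = 4p - 456, so 1104 = 8p and p = 138, q = 96.
With the change applied: demand qd = 770 - 4p, supply qs = 4p - 537.
New equilibrium: 770 - 4p = 4p - 537 ⇒ 1307 = 8p ⇒ p = 163.375, q = 116.5.
Δq = 116.5 − 96 = +20.5.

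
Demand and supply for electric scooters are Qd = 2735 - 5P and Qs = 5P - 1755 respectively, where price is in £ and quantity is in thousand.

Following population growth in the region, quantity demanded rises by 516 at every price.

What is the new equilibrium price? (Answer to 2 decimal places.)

500.60

Initially, 2735 - 5P = 5P - 1755, so 4490 = 10P and P = 449, Q = 490.
The new curves are Qd = 3251 - 5P (demand) and Qs = 5P - 1755 (supply).
Setting them equal: 3251 - 5P = 5P - 1755 → 5006 = 10P, so P = 500.6 and Q = 748.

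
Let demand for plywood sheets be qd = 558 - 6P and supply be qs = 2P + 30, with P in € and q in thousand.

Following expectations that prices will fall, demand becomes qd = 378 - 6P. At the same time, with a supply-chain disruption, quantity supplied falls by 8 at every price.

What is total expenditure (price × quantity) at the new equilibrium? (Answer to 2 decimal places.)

4939.50

Initially, 558 - 6P = 2P + 30, so 528 = 8P and P = 66, q = 162.
The new curves are qd = 378 - 6P (demand) and qs = 2P + 22 (supply).
Setting them equal: 378 - 6P = 2P + 22 → 356 = 8P, so P = 44.5 and q = 111.
New expenditure = 44.5 × 111 = 4939.50.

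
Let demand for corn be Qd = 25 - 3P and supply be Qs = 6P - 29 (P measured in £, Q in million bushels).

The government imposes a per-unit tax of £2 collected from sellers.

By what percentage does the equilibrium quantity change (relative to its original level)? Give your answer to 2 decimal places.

Original equilibrium: 25 - 3P = 6P - 29 gives 54 = 9P, so P = 6 and Q = 7.
Since sellers keep the price net of the tax, the effective supply curve becomes Qs = 6P - 41.
New equilibrium: 25 - 3P = 6P - 41 ⇒ 66 = 9P ⇒ P = 22/3 ≈ 7.3333, Q = 3.
%ΔQ = (3 − 7) / 7 × 100 = -57.14%.

-57.14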